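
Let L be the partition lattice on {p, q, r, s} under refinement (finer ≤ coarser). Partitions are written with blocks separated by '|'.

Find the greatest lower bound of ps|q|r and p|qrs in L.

p|q|r|s

The meet (common refinement) of ps|q|r and p|qrs intersects blocks pairwise, giving p|q|r|s.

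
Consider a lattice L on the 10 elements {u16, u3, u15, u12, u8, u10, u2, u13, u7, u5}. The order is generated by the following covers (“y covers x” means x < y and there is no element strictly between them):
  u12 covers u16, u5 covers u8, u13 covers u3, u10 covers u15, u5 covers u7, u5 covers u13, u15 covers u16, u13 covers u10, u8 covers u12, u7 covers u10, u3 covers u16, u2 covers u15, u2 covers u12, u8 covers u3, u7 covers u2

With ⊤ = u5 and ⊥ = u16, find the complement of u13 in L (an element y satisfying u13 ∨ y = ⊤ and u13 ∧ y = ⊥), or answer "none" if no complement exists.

u12

Need y with u13 ∨ y = u5 and u13 ∧ y = u16.
Checking each element gives: u12.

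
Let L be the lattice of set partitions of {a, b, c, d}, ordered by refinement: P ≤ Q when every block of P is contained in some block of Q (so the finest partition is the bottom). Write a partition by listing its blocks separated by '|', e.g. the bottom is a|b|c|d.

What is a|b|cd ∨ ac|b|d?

acd|b

The join of a|b|cd and ac|b|d merges any blocks that overlap across the partitions, giving acd|b.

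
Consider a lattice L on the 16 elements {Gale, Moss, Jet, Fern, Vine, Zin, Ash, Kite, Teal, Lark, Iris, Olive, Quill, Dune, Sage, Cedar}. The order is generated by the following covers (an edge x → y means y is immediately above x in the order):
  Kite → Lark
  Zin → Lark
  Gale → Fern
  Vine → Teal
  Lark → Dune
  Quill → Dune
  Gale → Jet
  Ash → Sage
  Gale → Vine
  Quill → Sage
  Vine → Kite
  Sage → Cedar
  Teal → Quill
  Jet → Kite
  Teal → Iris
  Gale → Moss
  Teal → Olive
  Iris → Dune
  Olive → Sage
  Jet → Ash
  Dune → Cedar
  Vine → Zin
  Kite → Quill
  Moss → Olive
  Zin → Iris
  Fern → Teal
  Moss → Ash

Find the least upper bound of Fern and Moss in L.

Common upper bounds of {Fern, Moss}: Cedar, Olive, Sage.
The least among these is Olive.

Olive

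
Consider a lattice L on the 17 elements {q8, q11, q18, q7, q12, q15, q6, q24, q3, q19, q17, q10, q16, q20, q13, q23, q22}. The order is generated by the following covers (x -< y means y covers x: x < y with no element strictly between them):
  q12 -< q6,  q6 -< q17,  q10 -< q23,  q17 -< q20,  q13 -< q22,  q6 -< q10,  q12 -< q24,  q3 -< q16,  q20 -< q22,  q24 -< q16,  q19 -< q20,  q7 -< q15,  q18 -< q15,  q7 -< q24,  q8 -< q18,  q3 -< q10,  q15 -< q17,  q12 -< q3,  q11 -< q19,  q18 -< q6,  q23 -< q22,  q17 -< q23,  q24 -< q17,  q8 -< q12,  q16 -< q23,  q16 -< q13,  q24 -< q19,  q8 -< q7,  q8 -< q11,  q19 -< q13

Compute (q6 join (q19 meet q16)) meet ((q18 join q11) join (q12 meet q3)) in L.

q17

q19 ∧ q16 = q24
q6 ∨ q24 = q17
q18 ∨ q11 = q20
q12 ∧ q3 = q12
q20 ∨ q12 = q20
q17 ∧ q20 = q17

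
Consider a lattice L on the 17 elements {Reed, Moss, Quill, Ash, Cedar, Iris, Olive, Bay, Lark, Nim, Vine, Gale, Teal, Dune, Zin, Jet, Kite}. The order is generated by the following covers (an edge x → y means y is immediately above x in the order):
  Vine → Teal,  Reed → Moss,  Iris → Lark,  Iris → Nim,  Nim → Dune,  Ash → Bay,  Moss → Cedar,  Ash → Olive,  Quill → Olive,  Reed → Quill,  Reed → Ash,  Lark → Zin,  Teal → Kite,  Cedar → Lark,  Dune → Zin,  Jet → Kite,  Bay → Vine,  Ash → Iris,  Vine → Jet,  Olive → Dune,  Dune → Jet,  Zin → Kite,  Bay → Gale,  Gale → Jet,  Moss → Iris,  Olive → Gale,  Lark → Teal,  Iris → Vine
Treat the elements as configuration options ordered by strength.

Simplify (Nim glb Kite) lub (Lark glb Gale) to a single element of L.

Nim ∧ Kite = Nim
Lark ∧ Gale = Ash
Nim ∨ Ash = Nim

Nim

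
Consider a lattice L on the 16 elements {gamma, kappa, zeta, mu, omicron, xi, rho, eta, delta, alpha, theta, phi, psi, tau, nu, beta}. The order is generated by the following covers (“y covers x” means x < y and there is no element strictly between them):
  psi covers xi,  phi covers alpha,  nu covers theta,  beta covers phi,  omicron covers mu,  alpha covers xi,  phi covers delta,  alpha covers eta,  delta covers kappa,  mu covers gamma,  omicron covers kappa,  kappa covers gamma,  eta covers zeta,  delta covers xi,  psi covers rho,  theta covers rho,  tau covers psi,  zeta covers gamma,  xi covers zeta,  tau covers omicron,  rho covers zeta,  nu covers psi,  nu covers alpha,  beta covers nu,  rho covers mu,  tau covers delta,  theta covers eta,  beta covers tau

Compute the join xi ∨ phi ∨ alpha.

Common upper bounds of {xi, phi, alpha}: beta, phi.
The least among these is phi.

phi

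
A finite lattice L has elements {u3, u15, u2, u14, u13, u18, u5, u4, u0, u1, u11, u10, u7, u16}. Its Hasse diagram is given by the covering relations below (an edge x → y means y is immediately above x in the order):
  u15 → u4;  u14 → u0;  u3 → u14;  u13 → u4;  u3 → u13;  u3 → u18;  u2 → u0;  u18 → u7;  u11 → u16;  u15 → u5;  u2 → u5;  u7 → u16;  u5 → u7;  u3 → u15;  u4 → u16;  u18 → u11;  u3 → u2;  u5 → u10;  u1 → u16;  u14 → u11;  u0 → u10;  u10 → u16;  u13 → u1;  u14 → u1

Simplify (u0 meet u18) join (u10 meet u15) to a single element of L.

u15

u0 ∧ u18 = u3
u10 ∧ u15 = u15
u3 ∨ u15 = u15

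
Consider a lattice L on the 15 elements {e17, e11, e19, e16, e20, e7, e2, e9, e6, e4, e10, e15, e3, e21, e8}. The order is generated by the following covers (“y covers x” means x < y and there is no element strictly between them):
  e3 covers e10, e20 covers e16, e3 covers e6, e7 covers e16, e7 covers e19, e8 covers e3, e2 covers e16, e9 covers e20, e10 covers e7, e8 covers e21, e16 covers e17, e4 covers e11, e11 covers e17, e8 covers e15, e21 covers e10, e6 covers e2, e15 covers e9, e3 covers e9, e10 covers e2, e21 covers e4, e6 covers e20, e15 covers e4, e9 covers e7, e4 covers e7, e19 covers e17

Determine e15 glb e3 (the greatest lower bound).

Common lower bounds of {e15, e3}: e16, e17, e19, e20, e7, e9.
The greatest among these is e9.

e9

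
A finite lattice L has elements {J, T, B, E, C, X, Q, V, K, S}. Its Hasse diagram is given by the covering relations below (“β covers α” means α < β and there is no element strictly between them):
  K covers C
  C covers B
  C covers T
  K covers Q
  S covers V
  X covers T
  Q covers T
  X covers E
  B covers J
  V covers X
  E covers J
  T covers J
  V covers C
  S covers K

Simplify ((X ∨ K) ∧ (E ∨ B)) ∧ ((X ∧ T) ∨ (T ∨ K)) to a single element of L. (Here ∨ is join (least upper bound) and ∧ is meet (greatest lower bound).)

C

X ∨ K = S
E ∨ B = V
S ∧ V = V
X ∧ T = T
T ∨ K = K
T ∨ K = K
V ∧ K = C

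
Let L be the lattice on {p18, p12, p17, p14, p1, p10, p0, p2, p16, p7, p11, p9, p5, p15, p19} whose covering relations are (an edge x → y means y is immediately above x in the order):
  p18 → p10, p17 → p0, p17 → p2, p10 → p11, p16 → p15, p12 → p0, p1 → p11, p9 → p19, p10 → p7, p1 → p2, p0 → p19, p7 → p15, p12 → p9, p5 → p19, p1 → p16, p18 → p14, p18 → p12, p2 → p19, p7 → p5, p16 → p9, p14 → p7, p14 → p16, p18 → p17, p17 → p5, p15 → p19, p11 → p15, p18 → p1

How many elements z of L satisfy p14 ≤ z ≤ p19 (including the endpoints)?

The interval [p14, p19] = {p14, p15, p16, p19, p5, p7, p9}, which has 7 elements.

7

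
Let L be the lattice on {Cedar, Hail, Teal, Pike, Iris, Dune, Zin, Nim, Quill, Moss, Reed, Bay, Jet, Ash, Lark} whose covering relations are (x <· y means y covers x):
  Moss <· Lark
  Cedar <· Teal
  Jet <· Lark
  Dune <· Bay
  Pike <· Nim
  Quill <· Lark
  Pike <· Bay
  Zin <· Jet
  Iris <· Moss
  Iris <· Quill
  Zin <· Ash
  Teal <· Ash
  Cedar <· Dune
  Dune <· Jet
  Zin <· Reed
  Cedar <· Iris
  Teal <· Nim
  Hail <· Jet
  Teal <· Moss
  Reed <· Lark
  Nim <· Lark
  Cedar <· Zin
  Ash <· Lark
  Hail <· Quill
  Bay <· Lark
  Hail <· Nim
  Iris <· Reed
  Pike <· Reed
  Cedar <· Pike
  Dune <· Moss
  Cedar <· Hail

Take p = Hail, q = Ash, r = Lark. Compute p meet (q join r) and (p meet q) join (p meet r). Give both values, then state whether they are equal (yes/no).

Hail; Hail; yes

q join r = Lark, so p meet (q join r) = Hail meet Lark = Hail.
p meet q = Cedar and p meet r = Hail, so (p meet q) join (p meet r) = Cedar join Hail = Hail.
Equal: yes.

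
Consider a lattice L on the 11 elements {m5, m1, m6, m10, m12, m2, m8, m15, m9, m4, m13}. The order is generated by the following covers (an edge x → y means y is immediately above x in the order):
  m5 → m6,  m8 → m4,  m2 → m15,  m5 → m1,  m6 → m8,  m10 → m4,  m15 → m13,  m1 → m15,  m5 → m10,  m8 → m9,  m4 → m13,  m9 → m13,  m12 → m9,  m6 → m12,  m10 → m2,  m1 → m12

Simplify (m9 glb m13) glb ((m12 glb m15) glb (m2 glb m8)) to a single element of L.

m9 ∧ m13 = m9
m12 ∧ m15 = m1
m2 ∧ m8 = m5
m1 ∧ m5 = m5
m9 ∧ m5 = m5

m5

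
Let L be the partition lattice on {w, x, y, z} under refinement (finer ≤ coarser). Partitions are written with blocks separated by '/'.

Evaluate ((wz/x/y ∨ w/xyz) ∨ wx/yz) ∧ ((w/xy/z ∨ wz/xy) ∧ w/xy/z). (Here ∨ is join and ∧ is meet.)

w/xy/z

wz/x/y ∨ w/xyz = wxyz
wxyz ∨ wx/yz = wxyz
w/xy/z ∨ wz/xy = wz/xy
wz/xy ∧ w/xy/z = w/xy/z
wxyz ∧ w/xy/z = w/xy/z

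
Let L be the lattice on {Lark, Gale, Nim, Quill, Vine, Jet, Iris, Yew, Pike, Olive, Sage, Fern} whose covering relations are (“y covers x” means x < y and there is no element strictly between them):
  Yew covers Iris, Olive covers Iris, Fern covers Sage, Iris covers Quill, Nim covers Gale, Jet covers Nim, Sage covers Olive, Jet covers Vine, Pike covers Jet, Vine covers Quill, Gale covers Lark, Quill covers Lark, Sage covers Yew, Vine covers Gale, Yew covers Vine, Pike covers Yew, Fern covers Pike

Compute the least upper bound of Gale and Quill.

Common upper bounds of {Gale, Quill}: Fern, Jet, Pike, Sage, Vine, Yew.
The least among these is Vine.

Vine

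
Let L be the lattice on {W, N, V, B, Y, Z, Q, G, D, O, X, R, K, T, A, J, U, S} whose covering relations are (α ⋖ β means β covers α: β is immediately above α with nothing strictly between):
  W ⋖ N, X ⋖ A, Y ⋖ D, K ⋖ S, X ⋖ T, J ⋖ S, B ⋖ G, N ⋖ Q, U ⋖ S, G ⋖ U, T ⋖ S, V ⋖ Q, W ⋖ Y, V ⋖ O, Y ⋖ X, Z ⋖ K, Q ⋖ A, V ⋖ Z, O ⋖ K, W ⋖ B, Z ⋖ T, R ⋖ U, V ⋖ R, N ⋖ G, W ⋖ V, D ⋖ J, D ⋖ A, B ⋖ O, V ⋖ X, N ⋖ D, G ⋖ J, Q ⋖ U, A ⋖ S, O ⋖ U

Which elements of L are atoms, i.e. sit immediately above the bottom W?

B, N, V, Y

The atoms are exactly the elements that cover W: B, N, V, Y.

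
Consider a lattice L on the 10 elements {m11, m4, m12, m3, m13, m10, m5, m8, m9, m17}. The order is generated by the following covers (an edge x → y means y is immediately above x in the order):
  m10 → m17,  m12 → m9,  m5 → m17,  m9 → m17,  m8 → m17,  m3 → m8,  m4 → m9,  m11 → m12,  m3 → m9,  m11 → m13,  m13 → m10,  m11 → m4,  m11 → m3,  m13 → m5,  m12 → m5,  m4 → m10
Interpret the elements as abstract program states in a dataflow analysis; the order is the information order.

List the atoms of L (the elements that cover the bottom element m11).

m12, m13, m3, m4

The atoms are exactly the elements that cover m11: m12, m13, m3, m4.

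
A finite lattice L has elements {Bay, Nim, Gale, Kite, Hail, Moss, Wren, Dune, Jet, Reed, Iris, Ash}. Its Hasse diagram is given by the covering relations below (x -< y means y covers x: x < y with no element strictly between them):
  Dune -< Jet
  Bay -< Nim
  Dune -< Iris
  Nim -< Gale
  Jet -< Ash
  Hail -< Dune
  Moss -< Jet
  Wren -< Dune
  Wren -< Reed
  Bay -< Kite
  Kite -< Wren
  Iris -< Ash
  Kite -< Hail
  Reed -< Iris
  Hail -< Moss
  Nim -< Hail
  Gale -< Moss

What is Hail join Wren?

Dune

Common upper bounds of {Hail, Wren}: Ash, Dune, Iris, Jet.
The least among these is Dune.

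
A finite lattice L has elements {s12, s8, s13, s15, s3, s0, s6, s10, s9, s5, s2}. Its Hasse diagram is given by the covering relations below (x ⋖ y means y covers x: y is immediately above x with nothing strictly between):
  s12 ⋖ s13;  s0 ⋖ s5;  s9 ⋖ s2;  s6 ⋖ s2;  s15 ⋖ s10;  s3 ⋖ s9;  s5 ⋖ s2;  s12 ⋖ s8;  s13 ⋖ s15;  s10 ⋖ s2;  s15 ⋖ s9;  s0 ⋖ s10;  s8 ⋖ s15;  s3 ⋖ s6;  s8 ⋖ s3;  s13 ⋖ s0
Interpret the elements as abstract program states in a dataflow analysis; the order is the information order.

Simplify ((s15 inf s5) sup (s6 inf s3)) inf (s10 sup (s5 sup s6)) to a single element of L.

s9

s15 ∧ s5 = s13
s6 ∧ s3 = s3
s13 ∨ s3 = s9
s5 ∨ s6 = s2
s10 ∨ s2 = s2
s9 ∧ s2 = s9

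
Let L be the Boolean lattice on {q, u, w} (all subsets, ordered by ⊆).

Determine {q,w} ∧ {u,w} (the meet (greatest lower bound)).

Under ⊆, meet is intersection: {q,w} ∩ {u,w} = {w}.

{w}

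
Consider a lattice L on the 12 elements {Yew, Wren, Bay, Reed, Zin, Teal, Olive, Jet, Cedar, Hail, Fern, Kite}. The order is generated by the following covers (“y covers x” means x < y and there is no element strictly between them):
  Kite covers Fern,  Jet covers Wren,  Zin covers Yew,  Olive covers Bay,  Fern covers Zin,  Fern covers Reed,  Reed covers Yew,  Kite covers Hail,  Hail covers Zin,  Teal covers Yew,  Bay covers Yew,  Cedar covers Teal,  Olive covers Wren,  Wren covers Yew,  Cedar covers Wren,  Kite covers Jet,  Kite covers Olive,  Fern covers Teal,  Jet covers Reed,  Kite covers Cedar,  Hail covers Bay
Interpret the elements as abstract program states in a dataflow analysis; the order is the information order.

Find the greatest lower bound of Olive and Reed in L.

Common lower bounds of {Olive, Reed}: Yew.
The greatest among these is Yew.

Yew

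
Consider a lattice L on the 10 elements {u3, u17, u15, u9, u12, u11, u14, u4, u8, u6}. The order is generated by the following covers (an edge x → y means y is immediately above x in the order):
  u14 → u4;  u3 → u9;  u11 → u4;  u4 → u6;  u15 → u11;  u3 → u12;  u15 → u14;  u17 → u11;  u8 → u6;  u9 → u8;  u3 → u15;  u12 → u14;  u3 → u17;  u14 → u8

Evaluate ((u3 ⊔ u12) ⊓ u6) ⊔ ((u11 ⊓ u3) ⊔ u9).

u8

u3 ∨ u12 = u12
u12 ∧ u6 = u12
u11 ∧ u3 = u3
u3 ∨ u9 = u9
u12 ∨ u9 = u8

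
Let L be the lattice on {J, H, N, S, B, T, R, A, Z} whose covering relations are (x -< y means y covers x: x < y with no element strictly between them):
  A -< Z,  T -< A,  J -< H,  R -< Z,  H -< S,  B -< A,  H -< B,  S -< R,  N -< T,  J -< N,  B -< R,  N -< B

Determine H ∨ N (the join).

Common upper bounds of {H, N}: A, B, R, Z.
The least among these is B.

B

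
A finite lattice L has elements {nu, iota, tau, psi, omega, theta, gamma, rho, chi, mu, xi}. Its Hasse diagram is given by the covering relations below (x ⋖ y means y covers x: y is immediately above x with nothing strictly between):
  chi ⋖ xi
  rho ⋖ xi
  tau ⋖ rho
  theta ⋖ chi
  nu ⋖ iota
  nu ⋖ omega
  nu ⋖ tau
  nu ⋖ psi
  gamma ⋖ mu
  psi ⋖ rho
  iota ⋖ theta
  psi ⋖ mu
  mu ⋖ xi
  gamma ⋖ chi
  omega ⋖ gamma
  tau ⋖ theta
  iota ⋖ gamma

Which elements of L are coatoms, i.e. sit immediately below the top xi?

The coatoms are exactly the elements covered by xi: chi, mu, rho.

chi, mu, rho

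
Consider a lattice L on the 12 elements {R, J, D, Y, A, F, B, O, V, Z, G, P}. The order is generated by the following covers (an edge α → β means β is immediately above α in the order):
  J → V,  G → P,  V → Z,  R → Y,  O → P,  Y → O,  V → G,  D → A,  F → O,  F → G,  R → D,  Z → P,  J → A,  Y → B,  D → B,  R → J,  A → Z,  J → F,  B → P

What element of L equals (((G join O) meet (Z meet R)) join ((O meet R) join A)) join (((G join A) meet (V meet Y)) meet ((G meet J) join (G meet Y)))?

A

G ∨ O = P
Z ∧ R = R
P ∧ R = R
O ∧ R = R
R ∨ A = A
R ∨ A = A
G ∨ A = P
V ∧ Y = R
P ∧ R = R
G ∧ J = J
G ∧ Y = R
J ∨ R = J
R ∧ J = R
A ∨ R = A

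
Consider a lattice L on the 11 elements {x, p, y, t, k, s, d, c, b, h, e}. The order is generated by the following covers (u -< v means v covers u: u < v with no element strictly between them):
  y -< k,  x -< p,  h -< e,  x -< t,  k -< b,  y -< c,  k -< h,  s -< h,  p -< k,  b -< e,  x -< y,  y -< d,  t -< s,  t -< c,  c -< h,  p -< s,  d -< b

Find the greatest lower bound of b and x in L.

x

Common lower bounds of {b, x}: x.
The greatest among these is x.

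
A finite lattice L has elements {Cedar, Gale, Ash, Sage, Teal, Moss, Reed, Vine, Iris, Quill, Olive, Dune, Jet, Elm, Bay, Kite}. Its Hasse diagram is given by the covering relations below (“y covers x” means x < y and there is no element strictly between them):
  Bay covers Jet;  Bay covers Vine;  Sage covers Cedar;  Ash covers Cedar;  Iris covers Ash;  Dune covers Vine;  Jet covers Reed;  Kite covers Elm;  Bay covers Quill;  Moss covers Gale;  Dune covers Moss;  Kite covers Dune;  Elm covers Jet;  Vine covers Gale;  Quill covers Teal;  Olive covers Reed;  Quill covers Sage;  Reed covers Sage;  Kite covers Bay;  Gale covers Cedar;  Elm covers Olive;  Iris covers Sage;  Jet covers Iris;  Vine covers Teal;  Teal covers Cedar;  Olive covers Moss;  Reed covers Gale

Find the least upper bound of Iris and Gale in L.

Common upper bounds of {Iris, Gale}: Bay, Elm, Jet, Kite.
The least among these is Jet.

Jet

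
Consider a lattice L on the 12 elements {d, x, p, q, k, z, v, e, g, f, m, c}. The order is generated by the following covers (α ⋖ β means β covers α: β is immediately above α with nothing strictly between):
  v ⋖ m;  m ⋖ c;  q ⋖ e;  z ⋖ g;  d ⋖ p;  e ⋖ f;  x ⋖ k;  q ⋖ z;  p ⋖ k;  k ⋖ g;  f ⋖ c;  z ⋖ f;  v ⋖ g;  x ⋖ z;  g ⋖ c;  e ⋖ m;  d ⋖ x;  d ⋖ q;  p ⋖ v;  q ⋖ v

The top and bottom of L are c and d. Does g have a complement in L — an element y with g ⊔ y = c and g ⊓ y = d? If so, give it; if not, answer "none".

none

For every candidate y, either g ∨ y ≠ c or g ∧ y ≠ d; no complement exists.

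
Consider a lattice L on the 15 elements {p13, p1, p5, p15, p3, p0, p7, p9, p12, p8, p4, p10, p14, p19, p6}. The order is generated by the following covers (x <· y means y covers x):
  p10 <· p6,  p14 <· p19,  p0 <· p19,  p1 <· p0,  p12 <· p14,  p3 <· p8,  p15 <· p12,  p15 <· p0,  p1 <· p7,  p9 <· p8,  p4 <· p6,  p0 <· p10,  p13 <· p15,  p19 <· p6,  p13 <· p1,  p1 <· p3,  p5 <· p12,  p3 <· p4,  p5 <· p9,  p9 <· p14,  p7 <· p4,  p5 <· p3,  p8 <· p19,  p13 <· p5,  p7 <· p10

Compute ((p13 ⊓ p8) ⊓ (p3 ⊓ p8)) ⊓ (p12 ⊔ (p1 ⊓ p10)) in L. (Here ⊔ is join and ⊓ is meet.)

p13

p13 ∧ p8 = p13
p3 ∧ p8 = p3
p13 ∧ p3 = p13
p1 ∧ p10 = p1
p12 ∨ p1 = p19
p13 ∧ p19 = p13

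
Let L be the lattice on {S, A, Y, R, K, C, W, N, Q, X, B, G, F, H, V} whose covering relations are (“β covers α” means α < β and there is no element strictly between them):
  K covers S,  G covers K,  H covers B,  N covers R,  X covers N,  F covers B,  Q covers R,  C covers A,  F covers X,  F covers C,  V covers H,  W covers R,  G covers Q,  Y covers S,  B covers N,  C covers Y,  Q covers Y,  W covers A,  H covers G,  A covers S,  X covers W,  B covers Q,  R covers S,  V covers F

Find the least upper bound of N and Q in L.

B

Common upper bounds of {N, Q}: B, F, H, V.
The least among these is B.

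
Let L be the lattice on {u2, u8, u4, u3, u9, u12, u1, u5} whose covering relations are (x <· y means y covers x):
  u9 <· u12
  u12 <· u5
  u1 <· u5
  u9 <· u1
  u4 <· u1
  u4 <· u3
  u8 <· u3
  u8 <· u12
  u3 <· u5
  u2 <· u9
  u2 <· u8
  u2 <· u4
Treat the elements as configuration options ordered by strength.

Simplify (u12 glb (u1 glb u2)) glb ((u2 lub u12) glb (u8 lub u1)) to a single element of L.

u1 ∧ u2 = u2
u12 ∧ u2 = u2
u2 ∨ u12 = u12
u8 ∨ u1 = u5
u12 ∧ u5 = u12
u2 ∧ u12 = u2

u2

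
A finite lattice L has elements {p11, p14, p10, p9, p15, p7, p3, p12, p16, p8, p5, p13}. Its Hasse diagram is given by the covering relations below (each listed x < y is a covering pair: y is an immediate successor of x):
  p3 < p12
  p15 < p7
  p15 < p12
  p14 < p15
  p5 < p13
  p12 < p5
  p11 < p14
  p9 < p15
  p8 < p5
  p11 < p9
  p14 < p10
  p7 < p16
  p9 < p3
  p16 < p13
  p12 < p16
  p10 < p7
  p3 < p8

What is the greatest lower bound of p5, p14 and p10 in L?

Common lower bounds of {p5, p14, p10}: p11, p14.
The greatest among these is p14.

p14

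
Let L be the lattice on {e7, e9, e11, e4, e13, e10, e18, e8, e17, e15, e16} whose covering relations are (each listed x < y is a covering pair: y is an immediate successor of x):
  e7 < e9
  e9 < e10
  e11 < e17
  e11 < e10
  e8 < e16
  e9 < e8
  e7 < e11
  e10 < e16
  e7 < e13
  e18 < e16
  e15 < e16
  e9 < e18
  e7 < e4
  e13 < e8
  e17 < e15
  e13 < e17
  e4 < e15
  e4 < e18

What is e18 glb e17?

Common lower bounds of {e18, e17}: e7.
The greatest among these is e7.

e7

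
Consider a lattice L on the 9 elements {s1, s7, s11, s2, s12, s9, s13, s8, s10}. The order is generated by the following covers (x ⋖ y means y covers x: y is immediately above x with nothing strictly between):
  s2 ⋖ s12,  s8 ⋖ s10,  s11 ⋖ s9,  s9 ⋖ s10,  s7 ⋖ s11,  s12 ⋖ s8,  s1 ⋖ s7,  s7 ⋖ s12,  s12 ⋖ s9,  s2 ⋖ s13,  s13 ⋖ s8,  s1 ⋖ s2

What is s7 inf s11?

Common lower bounds of {s7, s11}: s1, s7.
The greatest among these is s7.

s7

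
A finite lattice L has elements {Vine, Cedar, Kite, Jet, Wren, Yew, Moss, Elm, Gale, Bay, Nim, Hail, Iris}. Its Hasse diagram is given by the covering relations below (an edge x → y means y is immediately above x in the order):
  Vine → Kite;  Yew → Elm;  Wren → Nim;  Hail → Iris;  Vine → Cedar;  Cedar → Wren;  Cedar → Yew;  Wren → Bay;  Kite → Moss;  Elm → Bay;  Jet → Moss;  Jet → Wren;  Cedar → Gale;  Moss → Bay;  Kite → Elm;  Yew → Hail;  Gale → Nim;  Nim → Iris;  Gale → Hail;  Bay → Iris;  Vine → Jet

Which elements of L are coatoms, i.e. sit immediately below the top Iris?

Bay, Hail, Nim

The coatoms are exactly the elements covered by Iris: Bay, Hail, Nim.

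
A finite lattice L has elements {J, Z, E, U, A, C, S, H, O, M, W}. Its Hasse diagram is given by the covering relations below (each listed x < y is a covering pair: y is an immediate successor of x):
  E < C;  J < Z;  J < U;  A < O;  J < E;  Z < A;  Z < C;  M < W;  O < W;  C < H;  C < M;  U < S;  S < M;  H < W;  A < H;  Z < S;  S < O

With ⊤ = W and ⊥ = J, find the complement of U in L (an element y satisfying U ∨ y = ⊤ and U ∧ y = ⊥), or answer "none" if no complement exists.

H

Need y with U ∨ y = W and U ∧ y = J.
Checking each element gives: H.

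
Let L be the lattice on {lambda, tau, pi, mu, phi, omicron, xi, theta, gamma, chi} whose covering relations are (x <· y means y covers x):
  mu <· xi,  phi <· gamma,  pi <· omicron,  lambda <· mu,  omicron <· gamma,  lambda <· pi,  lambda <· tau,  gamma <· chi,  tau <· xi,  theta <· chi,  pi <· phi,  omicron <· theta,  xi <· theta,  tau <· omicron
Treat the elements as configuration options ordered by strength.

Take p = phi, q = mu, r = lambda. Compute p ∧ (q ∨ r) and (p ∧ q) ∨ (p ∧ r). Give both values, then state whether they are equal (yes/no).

lambda; lambda; yes

q ∨ r = mu, so p ∧ (q ∨ r) = phi ∧ mu = lambda.
p ∧ q = lambda and p ∧ r = lambda, so (p ∧ q) ∨ (p ∧ r) = lambda ∨ lambda = lambda.
Equal: yes.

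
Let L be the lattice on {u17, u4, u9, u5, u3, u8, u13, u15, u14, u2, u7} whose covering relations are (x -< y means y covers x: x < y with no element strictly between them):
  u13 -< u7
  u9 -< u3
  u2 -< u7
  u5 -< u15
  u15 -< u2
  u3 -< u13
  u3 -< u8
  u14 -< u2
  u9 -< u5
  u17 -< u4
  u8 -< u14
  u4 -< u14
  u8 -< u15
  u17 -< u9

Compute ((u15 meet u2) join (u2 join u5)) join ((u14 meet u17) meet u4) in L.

u15 ∧ u2 = u15
u2 ∨ u5 = u2
u15 ∨ u2 = u2
u14 ∧ u17 = u17
u17 ∧ u4 = u17
u2 ∨ u17 = u2

u2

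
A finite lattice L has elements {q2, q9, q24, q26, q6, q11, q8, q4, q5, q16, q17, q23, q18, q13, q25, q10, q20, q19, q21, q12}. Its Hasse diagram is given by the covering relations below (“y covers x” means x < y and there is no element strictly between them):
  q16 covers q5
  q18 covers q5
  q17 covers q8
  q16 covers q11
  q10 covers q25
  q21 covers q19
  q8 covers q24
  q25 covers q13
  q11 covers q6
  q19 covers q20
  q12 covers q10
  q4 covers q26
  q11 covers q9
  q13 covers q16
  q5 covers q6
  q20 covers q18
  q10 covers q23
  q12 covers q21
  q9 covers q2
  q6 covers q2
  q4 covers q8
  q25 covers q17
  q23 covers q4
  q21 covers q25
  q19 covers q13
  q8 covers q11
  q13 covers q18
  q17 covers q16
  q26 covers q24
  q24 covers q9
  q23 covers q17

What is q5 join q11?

q16

Common upper bounds of {q5, q11}: q10, q12, q13, q16, q17, q19, q21, q23, q25.
The least among these is q16.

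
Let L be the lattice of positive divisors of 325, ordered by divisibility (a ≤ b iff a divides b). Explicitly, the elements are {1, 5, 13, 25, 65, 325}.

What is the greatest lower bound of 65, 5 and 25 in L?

5

In the divisibility order, the meet is the greatest common divisor: gcd(65, 5, 25) = 5.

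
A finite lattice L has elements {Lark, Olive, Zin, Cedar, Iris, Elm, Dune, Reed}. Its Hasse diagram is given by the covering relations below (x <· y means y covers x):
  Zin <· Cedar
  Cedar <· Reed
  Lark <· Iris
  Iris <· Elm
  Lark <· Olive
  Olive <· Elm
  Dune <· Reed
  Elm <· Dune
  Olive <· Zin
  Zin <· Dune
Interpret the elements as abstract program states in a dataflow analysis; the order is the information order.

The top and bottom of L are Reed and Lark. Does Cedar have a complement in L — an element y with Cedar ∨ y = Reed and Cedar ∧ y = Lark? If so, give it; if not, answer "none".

Iris

Need y with Cedar ∨ y = Reed and Cedar ∧ y = Lark.
Checking each element gives: Iris.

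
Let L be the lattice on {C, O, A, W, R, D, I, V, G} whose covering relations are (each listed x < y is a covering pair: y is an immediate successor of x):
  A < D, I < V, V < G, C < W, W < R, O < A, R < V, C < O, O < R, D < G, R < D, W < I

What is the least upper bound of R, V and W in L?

Common upper bounds of {R, V, W}: G, V.
The least among these is V.

V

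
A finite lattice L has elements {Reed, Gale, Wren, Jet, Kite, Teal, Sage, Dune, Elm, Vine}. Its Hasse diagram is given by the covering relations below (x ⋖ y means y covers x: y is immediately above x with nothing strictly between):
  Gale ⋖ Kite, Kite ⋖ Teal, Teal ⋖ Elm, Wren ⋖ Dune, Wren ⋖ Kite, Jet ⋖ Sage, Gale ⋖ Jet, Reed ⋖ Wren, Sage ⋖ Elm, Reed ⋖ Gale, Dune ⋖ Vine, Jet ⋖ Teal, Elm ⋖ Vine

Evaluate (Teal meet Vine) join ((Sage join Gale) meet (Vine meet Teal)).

Teal ∧ Vine = Teal
Sage ∨ Gale = Sage
Vine ∧ Teal = Teal
Sage ∧ Teal = Jet
Teal ∨ Jet = Teal

Teal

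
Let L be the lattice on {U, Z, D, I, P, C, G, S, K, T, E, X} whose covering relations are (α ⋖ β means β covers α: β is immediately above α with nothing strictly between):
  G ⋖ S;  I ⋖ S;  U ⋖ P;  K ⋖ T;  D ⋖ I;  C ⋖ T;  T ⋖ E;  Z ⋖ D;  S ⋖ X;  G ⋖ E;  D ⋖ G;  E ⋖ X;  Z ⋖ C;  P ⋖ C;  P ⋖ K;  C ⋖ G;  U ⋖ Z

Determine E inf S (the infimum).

Common lower bounds of {E, S}: C, D, G, P, U, Z.
The greatest among these is G.

G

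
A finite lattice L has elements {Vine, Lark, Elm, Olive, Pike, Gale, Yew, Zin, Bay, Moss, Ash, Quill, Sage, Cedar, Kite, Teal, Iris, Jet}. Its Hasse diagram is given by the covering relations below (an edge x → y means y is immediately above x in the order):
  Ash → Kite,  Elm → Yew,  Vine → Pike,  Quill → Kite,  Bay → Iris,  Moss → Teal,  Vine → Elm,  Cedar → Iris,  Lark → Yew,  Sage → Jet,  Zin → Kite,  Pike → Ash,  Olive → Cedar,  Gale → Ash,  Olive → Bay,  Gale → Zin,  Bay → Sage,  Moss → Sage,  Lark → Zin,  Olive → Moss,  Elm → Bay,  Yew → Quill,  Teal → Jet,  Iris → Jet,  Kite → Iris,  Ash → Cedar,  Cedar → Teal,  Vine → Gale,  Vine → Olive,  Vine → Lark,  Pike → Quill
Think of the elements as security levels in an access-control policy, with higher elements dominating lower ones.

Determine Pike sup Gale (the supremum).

Common upper bounds of {Pike, Gale}: Ash, Cedar, Iris, Jet, Kite, Teal.
The least among these is Ash.

Ash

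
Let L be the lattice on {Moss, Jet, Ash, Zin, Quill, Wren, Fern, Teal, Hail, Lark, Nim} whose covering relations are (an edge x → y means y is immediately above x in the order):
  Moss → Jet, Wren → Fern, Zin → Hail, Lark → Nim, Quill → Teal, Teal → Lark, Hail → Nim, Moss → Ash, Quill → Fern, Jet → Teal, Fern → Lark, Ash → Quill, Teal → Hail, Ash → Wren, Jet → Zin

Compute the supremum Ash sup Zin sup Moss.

Hail

Common upper bounds of {Ash, Zin, Moss}: Hail, Nim.
The least among these is Hail.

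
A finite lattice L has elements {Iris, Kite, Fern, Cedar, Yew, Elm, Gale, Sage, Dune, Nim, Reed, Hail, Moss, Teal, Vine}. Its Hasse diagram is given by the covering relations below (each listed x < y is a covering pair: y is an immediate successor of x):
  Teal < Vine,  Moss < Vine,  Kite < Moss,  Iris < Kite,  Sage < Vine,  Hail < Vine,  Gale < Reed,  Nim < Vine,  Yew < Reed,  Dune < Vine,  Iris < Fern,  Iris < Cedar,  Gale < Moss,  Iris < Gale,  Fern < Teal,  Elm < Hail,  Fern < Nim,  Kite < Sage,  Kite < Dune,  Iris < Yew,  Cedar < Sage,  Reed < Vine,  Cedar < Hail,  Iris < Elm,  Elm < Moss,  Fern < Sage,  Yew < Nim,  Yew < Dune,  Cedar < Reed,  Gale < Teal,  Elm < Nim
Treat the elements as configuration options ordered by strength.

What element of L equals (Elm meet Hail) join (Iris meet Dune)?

Elm

Elm ∧ Hail = Elm
Iris ∧ Dune = Iris
Elm ∨ Iris = Elm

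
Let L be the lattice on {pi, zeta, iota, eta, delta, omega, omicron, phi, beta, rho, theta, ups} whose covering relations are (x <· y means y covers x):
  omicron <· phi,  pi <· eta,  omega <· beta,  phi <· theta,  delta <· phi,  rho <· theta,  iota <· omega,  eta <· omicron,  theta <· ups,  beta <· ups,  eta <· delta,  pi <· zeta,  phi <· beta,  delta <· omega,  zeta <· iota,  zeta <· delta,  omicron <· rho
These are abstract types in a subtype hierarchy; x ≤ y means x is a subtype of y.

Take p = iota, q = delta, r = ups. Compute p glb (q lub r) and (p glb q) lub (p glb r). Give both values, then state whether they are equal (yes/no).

iota; iota; yes

q lub r = ups, so p glb (q lub r) = iota glb ups = iota.
p glb q = zeta and p glb r = iota, so (p glb q) lub (p glb r) = zeta lub iota = iota.
Equal: yes.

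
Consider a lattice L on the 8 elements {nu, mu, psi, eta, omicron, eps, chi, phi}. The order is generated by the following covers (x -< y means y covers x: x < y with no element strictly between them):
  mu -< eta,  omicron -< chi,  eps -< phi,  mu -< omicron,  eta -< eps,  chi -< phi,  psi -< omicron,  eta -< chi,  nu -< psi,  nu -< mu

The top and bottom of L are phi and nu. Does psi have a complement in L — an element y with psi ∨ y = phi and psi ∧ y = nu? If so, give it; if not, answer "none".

Need y with psi ∨ y = phi and psi ∧ y = nu.
Checking each element gives: eps.

eps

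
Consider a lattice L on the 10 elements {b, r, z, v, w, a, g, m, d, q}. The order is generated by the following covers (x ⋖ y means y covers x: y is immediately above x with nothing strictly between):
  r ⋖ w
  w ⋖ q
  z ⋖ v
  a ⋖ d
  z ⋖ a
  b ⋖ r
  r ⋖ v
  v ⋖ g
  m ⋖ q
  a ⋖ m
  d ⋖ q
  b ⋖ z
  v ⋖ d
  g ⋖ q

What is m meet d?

a

Common lower bounds of {m, d}: a, b, z.
The greatest among these is a.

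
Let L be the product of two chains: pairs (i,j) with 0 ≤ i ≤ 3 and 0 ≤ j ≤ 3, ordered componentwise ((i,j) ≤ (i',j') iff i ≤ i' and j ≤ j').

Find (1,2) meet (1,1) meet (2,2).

(1,1)

Common lower bounds of {(1,2), (1,1), (2,2)}: (0,0), (0,1), (1,0), (1,1).
The greatest among these is (1,1).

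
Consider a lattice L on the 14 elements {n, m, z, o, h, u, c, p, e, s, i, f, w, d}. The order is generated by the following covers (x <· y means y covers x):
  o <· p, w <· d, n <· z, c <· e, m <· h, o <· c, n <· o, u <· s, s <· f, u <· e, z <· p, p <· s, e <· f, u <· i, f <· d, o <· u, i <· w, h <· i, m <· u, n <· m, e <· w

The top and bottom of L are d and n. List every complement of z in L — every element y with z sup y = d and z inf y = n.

Need y with z ∨ y = d and z ∧ y = n.
Checking each element gives: h, i, w.

h, i, w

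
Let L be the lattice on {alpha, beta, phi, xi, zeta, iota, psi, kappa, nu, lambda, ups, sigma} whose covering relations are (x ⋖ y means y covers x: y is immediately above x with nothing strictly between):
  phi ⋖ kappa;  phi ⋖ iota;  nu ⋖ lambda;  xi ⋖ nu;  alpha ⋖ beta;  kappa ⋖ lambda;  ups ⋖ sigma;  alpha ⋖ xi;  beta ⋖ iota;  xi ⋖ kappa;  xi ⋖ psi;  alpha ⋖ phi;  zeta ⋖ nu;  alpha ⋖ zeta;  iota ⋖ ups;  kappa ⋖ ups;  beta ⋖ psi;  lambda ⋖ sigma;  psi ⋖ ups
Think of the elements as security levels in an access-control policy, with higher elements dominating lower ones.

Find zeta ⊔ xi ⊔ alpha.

Common upper bounds of {zeta, xi, alpha}: lambda, nu, sigma.
The least among these is nu.

nu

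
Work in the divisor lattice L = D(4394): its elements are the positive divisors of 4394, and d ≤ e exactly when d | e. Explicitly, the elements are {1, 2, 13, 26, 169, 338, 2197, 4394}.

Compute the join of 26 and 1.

26

Common upper bounds of {26, 1}: 26, 338, 4394.
The least among these is 26.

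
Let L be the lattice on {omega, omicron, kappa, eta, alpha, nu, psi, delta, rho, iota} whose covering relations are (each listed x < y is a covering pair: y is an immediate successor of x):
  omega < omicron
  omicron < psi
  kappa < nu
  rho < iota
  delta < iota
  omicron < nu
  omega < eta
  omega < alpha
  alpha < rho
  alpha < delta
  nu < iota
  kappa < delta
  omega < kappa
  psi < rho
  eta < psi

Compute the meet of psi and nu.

omicron

Common lower bounds of {psi, nu}: omega, omicron.
The greatest among these is omicron.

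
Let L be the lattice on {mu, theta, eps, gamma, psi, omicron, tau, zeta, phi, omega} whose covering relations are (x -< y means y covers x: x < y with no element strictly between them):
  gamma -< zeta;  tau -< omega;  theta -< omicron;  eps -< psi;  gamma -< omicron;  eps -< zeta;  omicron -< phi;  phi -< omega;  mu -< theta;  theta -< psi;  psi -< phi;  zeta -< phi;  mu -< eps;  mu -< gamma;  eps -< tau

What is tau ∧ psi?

eps

Common lower bounds of {tau, psi}: eps, mu.
The greatest among these is eps.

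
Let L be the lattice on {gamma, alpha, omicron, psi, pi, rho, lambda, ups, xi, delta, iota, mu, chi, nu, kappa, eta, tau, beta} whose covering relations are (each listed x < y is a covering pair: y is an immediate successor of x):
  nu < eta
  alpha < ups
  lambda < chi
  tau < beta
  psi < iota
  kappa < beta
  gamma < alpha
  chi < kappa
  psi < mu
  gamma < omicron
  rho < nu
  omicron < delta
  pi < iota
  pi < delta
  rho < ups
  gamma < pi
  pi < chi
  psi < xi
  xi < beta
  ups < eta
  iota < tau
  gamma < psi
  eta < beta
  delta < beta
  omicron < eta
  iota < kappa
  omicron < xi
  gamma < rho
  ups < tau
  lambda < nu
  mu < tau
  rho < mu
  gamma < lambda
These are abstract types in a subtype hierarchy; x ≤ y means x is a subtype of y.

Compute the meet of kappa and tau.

iota

Common lower bounds of {kappa, tau}: gamma, iota, pi, psi.
The greatest among these is iota.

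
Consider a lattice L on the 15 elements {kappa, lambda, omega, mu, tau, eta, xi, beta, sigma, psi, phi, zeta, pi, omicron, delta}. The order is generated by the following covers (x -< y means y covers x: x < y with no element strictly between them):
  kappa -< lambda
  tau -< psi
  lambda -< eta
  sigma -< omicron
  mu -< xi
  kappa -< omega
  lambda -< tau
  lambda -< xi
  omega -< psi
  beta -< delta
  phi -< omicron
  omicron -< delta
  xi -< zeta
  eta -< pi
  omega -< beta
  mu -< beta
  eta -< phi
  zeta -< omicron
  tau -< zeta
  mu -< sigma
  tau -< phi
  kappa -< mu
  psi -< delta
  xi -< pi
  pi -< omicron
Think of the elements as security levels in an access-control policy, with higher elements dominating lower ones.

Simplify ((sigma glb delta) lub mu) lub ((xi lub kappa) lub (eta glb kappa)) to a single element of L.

omicron

sigma ∧ delta = sigma
sigma ∨ mu = sigma
xi ∨ kappa = xi
eta ∧ kappa = kappa
xi ∨ kappa = xi
sigma ∨ xi = omicron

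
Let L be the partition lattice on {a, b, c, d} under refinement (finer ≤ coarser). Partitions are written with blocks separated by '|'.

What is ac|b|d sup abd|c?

The join of ac|b|d and abd|c merges any blocks that overlap across the partitions, giving abcd.

abcd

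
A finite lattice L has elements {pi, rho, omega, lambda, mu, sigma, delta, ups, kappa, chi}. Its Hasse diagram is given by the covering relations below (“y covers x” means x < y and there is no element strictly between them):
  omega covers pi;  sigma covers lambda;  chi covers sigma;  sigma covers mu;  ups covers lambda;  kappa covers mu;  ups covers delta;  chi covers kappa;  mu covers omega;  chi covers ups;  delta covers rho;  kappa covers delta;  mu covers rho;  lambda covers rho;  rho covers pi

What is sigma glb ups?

lambda

Common lower bounds of {sigma, ups}: lambda, pi, rho.
The greatest among these is lambda.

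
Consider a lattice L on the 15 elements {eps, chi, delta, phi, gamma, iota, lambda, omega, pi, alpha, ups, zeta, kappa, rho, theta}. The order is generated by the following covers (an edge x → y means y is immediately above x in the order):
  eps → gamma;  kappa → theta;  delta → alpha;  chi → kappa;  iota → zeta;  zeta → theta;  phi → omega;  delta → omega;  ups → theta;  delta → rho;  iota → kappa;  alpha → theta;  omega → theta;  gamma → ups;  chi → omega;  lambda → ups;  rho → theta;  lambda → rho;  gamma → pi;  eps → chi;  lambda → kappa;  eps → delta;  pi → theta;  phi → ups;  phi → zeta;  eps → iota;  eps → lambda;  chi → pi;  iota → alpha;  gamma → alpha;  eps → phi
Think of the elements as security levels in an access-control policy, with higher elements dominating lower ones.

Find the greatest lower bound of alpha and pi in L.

gamma

Common lower bounds of {alpha, pi}: eps, gamma.
The greatest among these is gamma.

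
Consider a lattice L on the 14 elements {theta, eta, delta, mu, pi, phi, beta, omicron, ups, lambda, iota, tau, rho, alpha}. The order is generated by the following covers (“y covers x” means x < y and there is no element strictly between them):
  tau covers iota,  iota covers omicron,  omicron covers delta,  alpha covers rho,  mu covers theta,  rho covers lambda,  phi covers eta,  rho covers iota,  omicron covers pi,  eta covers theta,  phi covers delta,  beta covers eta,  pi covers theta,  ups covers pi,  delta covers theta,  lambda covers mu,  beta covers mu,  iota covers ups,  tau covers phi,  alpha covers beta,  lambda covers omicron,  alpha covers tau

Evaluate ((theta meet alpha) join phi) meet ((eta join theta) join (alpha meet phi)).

theta ∧ alpha = theta
theta ∨ phi = phi
eta ∨ theta = eta
alpha ∧ phi = phi
eta ∨ phi = phi
phi ∧ phi = phi

phi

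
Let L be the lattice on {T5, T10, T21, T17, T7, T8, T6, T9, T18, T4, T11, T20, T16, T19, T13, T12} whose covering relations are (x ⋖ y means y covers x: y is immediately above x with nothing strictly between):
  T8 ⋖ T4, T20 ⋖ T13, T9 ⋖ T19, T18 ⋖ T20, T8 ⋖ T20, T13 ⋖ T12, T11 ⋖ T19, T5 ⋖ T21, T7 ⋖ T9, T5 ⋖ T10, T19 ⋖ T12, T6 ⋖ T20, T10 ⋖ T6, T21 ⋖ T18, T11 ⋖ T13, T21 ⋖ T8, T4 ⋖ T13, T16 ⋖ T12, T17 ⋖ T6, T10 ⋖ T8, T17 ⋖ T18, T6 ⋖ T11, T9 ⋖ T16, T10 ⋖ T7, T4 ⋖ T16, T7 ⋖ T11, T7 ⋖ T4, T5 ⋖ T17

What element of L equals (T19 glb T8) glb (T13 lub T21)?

T19 ∧ T8 = T10
T13 ∨ T21 = T13
T10 ∧ T13 = T10

T10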